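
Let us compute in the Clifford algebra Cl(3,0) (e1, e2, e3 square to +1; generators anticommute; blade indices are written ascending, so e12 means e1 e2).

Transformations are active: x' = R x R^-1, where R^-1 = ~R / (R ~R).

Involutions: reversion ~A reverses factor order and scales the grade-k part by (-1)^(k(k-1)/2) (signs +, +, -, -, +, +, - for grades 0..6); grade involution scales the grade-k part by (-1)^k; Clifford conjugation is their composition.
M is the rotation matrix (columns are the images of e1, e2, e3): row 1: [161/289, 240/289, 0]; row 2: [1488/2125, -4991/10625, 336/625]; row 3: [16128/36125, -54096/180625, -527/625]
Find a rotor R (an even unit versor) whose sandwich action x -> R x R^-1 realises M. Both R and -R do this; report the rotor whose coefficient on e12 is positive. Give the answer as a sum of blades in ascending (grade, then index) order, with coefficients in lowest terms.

Method: write R = a + b12*e12 + b13*e13 + b23*e23 with a^2 + b12^2 + b13^2 + b23^2 = 1 (so R^-1 = ~R). Expanding the columns R e_j ~R gives tr M = 4a^2 - 1 and, from the antisymmetric part, M21 - M12 = -4a*b12, M13 - M31 = 4a*b13, M32 - M23 = -4a*b23.
Here tr M = -5461/7225, so a^2 = (1 + tr M)/4 = 441/7225 and a = ±21/85. Taking a = 21/85: M21 - M12 = -4704/36125, M13 - M31 = -16128/36125, M32 - M23 = -6048/7225, giving b12 = 56/425, b13 = -192/425, b23 = 72/85, i.e. R = 21/85 + 56/425*e12 - 192/425*e13 + 72/85*e23.
Its e12 coefficient is already positive.
Answer: 21/85 + 56/425*e12 - 192/425*e13 + 72/85*e23. Recall the cover is two-to-one: with M of trace -5461/7225, both preimages act alike, and the stated e12 sign chooses the sheet.


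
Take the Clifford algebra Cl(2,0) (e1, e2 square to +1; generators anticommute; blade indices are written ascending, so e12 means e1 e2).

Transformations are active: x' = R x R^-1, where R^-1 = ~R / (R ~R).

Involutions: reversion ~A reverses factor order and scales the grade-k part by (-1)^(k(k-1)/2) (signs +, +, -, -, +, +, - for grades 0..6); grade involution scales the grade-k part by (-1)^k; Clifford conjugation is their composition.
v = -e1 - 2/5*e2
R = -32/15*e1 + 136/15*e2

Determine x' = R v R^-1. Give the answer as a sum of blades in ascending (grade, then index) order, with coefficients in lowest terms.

~R = -32/15*e1 + 136/15*e2, and R ~R = 3904/45, so R^-1 = ~R / (3904/45).
R v = -112/75 + 248/25*e12
Answer: 1637/1525*e1 + 134/1525*e2


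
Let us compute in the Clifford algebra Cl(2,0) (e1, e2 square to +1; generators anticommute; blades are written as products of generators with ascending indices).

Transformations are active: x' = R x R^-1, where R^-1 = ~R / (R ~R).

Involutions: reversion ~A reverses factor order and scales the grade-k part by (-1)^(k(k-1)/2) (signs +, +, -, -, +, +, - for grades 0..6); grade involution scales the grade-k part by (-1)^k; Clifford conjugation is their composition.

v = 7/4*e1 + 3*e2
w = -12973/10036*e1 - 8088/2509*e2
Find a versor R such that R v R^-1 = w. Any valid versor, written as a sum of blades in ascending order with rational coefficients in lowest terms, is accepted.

Take R = v + w = 2295/5018*e1 - 561/2509*e2. Because q(v) = q(w) = 193/16, conjugation by R sends v exactly to w.
Answer: 2295/5018*e1 - 561/2509*e2


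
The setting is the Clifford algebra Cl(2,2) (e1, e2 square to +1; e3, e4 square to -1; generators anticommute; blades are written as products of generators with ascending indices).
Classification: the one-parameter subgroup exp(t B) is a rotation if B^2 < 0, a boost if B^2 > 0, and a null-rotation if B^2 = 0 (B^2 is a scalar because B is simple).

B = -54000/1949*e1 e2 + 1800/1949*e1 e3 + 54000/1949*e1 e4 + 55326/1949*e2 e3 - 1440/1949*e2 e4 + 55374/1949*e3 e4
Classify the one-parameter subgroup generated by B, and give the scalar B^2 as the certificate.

B^2 term by term: the squares give (-54000/1949)^2*(e1 e2)^2 + (1800/1949)^2*(e1 e3)^2 + (54000/1949)^2*(e1 e4)^2 + (55326/1949)^2*(e2 e3)^2 + (-1440/1949)^2*(e2 e4)^2 + (55374/1949)^2*(e3 e4)^2 = 2916000000/3798601*(-1) + 3240000/3798601*(+1) + 2916000000/3798601*(+1) + 3060966276/3798601*(+1) + 2073600/3798601*(+1) + 3066279876/3798601*(-1) = 0 (each basis 2-blade squares to minus the product of its generators' squares); cross terms between blades sharing an index anticommute and cancel; the commuting (index-disjoint) pairs give grade-4 terms 2*c*c'*(blade product), which cancel blade by blade — e1 e2 e3 e4: -5980392000/3798601 + 5184000/3798601 + 5975208000/3798601 = 0 — confirming B is simple. So B^2 = 0.
Answer: null-rotation, certificate B^2 = 0. B^2 = 0 is basis-independent, so its sign is the whole story.


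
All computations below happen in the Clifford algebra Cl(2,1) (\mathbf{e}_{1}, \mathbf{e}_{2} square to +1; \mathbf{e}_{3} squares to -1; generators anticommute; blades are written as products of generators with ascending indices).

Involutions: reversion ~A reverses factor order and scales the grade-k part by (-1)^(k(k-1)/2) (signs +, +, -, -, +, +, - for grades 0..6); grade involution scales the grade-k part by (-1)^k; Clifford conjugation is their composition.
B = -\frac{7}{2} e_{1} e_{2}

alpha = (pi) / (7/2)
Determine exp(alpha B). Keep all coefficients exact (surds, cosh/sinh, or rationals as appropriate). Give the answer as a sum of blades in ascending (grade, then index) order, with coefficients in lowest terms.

B^2 = (-\frac{7}{2})^2*(e_{1} e_{2})^2 = \frac{49}{4}*(-1) = -\frac{49}{4} (a basis 2-blade squares to minus the product of its generators' squares).
B^2 = -\frac{49}{4} — B^2 < 0, so the exponential closes trigonometrically: l = \frac{7}{2}, alpha*l = \pi, so exp(alpha B) = cos(\pi) + (sin(\pi)/(\frac{7}{2}))*B = -1 + (0)*B.
Answer: -1


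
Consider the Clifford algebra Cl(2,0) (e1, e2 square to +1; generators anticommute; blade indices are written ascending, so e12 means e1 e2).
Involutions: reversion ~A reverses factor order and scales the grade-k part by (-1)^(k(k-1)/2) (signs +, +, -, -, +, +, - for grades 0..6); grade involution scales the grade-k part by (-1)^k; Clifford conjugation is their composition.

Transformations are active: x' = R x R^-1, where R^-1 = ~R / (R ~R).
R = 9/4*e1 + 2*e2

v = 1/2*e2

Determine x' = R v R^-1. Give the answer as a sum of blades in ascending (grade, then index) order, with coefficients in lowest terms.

~R = 9/4*e1 + 2*e2, and R ~R = 145/16, so R^-1 = ~R / (145/16).
R v = 1 + 9/8*e12
Answer: 72/145*e1 - 17/290*e2


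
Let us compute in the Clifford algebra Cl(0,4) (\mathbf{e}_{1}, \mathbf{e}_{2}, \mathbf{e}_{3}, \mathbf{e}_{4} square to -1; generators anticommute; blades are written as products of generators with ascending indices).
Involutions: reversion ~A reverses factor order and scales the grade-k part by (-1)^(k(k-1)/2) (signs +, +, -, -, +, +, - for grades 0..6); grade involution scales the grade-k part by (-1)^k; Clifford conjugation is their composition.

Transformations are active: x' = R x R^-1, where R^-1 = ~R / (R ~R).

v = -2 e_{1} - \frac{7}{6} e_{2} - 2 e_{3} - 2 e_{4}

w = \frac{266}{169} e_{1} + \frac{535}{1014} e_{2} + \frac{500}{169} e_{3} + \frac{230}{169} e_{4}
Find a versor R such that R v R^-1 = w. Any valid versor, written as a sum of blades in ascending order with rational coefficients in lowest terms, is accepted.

Construction: equal norms (both -\frac{481}{36}) license R = v + w = -\frac{72}{169} e_{1} - \frac{108}{169} e_{2} + \frac{162}{169} e_{3} - \frac{108}{169} e_{4} — nothing changes along that direction, while (v - w)/2 changes sign, so v maps onto w.
Answer: -\frac{72}{169} e_{1} - \frac{108}{169} e_{2} + \frac{162}{169} e_{3} - \frac{108}{169} e_{4}


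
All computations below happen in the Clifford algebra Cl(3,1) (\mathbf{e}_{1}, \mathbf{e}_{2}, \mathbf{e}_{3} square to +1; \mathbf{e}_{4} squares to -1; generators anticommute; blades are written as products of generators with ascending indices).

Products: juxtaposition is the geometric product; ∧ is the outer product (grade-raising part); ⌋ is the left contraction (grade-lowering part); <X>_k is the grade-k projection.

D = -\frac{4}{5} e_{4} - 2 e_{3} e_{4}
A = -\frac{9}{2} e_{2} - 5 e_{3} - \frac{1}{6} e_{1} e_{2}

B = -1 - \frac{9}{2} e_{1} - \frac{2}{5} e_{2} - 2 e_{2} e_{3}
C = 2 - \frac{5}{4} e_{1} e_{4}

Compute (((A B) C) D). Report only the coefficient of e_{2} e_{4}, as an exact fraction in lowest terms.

step 1: \frac{9}{5} + \frac{1}{15} e_{1} - \frac{25}{4} e_{2} + 14 e_{3} - \frac{241}{12} e_{1} e_{2} - \frac{133}{6} e_{1} e_{3} - 2 e_{2} e_{3}
step 2: \frac{18}{5} + \frac{2}{15} e_{1} - \frac{25}{2} e_{2} + 28 e_{3} - \frac{1}{12} e_{4} - \frac{241}{6} e_{1} e_{2} - \frac{133}{3} e_{1} e_{3} - \frac{9}{4} e_{1} e_{4} - 4 e_{2} e_{3} - \frac{1205}{48} e_{2} e_{4} - \frac{665}{24} e_{3} e_{4} - \frac{125}{16} e_{1} e_{2} e_{4} + \frac{35}{2} e_{1} e_{3} e_{4} + \frac{5}{2} e_{1} e_{2} e_{3} e_{4}
step 3: \frac{1107}{20} - \frac{184}{5} e_{1} - \frac{241}{12} e_{2} - 22 e_{3} - \frac{1472}{25} e_{4} - \frac{45}{4} e_{1} e_{2} + \frac{37}{2} e_{1} e_{3} + \frac{2214}{25} e_{1} e_{4} + \frac{1205}{24} e_{2} e_{3} + 18 e_{2} e_{4} - \frac{148}{5} e_{3} e_{4} + \frac{141}{8} e_{1} e_{2} e_{3} + \frac{482}{15} e_{1} e_{2} e_{4} + \frac{176}{5} e_{1} e_{3} e_{4} + \frac{141}{5} e_{2} e_{3} e_{4} + \frac{241}{3} e_{1} e_{2} e_{3} e_{4}
Answer: 18


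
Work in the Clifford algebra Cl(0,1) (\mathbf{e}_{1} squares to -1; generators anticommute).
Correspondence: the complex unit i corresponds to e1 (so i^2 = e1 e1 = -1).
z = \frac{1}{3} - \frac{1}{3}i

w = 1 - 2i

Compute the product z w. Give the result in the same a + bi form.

In blades: z = \frac{1}{3} - \frac{1}{3} e_{1}, w = 1 - 2 e_{1}.
Distribute z over w term by term (generator squares from the signature, products reordered to ascending indices): (\frac{1}{3})*w = \frac{1}{3} - \frac{2}{3} e_{1}; (-\frac{1}{3} e_{1})*w = -\frac{2}{3} - \frac{1}{3} e_{1}.
Sum: -\frac{1}{3} - e_{1}; translating back through the correspondence:
Answer: -\frac{1}{3} - i


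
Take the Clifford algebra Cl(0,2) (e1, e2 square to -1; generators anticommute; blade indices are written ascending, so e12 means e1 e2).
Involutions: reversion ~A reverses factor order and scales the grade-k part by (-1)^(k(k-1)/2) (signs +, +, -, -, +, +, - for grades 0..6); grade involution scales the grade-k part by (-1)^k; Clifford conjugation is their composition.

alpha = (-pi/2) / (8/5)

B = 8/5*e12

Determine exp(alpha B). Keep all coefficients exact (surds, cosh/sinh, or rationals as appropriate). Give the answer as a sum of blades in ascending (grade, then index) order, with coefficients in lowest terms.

B^2 = (8/5)^2*(e12)^2 = 64/25*(-1) = -64/25 (a basis 2-blade squares to minus the product of its generators' squares).
B^2 = -64/25 — the negative square puts this in the circular regime; l = 8/5, alpha*l = -pi/2, so exp(alpha B) = cos(-pi/2) + (sin(-pi/2)/(8/5))*B = 0 + (-5/8)*B.
Answer: -e12


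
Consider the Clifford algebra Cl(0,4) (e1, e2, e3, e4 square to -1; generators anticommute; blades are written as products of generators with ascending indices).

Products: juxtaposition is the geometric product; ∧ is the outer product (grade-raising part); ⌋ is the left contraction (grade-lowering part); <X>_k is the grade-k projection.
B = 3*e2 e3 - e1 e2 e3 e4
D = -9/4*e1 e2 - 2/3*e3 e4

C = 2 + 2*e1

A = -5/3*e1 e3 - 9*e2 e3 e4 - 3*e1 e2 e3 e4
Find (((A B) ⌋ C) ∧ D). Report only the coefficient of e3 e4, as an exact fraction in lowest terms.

step 1: 3 - 9*e1 + 27*e4 - 5*e1 e2 + 9*e1 e4 + 5/3*e2 e4
step 2: 24 + 6*e1
step 3: -54*e1 e2 - 16*e3 e4 - 4*e1 e3 e4
Answer: -16


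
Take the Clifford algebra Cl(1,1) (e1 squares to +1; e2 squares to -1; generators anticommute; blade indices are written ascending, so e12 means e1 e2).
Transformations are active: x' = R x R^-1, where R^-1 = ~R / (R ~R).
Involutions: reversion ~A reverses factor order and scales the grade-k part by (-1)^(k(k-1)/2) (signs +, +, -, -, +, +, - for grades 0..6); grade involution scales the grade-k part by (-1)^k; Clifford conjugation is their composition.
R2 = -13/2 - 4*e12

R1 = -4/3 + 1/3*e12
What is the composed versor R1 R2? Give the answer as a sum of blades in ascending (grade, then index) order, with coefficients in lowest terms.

Distribute over the terms of R1 (each basis-blade product reordered to ascending indices, repeated generators contracted through their squares):
(-4/3) R2 = 26/3 + 16/3*e12
(1/3*e12) R2 = -4/3 - 13/6*e12
Summing the partial products and collecting blades:
Answer: 22/3 + 19/6*e12


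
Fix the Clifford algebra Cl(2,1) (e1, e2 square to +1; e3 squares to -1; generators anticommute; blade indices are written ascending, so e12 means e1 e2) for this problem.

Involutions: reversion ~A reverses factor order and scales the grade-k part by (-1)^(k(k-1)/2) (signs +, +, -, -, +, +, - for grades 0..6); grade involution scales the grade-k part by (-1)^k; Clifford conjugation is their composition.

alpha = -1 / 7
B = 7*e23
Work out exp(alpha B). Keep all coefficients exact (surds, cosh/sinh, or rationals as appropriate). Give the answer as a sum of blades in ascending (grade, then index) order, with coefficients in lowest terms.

B^2 = (7)^2*(e23)^2 = 49*(+1) = 49 (a basis 2-blade squares to minus the product of its generators' squares).
B^2 = 49 — a positive square means the series sums to a boost: l = 7, alpha*l = -1, so exp(alpha B) = cosh(-1) + (sinh(-1)/7)*B = cosh(1) + (-sinh(1)/7)*B.
Answer: cosh(1) - sinh(1)*e23


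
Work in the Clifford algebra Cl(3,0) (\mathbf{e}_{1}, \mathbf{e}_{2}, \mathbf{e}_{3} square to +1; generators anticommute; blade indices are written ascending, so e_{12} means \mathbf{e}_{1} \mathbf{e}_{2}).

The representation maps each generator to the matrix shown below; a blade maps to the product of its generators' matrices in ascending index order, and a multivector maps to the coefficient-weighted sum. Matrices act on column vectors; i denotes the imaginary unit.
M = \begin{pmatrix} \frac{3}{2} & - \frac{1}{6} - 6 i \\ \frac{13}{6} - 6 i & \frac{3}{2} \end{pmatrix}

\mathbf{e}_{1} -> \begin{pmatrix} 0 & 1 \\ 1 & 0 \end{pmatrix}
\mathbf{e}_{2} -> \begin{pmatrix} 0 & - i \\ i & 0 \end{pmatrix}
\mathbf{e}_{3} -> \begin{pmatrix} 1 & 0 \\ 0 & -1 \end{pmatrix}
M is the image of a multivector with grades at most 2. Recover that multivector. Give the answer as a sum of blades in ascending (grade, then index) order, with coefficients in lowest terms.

Method: 1, rho(e_{1}), rho(e_{2}), rho(e_{3}) form a trace-orthogonal basis of the 2x2 complex matrices (tr(X Y) = 2 if X = Y, else 0), so M = m0*1 + m1*rho(e_{1}) + m2*rho(e_{2}) + m3*rho(e_{3}) with m0 = tr(M)/2 = \frac{3}{2}, m1 = tr(M rho(e_{1}))/2 = 1 - 6 i, m2 = tr(M rho(e_{2}))/2 = - \frac{7 i}{6}, m3 = tr(M rho(e_{3}))/2 = 0.
Multiplying table entries, the bivector images are rho(e_{12}) = i*rho(e_{3}), rho(e_{13}) = -i*rho(e_{2}), rho(e_{23}) = i*rho(e_{1}); with real blade coefficients the real parts of m0..m3 are the coefficients of 1, e_{1}, e_{2}, e_{3} and the imaginary parts give the bivectors (e_{23}: Im m1, e_{13}: -Im m2, e_{12}: Im m3).
Answer: \frac{3}{2} + e_{1} + \frac{7}{6} e_{13} - 6 e_{23}


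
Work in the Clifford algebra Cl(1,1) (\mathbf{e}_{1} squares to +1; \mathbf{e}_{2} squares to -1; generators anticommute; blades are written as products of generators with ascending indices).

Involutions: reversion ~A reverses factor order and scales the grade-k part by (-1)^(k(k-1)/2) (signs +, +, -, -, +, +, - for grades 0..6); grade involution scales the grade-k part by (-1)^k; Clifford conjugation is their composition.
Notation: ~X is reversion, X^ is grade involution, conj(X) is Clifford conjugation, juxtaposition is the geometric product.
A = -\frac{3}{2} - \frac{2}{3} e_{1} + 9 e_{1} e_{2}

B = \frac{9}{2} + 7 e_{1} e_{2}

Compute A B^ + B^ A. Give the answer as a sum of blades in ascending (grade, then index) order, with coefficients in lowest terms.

first term: \frac{225}{4} - 3 e_{1} - \frac{14}{3} e_{2} + 30 e_{1} e_{2}
second term: \frac{225}{4} - 3 e_{1} + \frac{14}{3} e_{2} + 30 e_{1} e_{2}
Answer: \frac{225}{2} - 6 e_{1} + 60 e_{1} e_{2}


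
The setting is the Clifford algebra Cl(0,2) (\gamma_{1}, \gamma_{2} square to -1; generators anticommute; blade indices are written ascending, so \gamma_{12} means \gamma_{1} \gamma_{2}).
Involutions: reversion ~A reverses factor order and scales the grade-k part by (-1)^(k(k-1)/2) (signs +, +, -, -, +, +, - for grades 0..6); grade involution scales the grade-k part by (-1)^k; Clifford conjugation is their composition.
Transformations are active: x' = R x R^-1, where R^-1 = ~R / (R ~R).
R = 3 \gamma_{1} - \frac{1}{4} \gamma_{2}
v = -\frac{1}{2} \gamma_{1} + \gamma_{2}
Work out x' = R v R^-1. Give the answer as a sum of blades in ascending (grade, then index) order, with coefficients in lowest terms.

~R = 3 \gamma_{1} - \frac{1}{4} \gamma_{2}, and R ~R = -\frac{145}{16}, so R^-1 = ~R / (-\frac{145}{16}).
R v = \frac{7}{4} + \frac{23}{8} \gamma_{12}
Answer: -\frac{191}{290} \gamma_{1} - \frac{131}{145} \gamma_{2}


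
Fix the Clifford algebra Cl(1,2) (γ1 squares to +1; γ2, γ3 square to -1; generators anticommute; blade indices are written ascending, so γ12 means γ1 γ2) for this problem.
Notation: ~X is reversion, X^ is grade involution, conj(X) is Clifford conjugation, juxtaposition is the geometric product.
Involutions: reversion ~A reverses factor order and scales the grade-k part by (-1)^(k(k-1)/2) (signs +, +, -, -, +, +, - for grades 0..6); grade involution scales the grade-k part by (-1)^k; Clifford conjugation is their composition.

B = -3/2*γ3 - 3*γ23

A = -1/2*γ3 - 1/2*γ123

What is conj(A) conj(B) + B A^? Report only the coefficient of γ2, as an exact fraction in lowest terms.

first term: -3/4 + 3/2*γ1 + 3/2*γ2 + 3/4*γ12
second term: 3/4 + 3/2*γ1 + 3/2*γ2 + 3/4*γ12
Answer: 3


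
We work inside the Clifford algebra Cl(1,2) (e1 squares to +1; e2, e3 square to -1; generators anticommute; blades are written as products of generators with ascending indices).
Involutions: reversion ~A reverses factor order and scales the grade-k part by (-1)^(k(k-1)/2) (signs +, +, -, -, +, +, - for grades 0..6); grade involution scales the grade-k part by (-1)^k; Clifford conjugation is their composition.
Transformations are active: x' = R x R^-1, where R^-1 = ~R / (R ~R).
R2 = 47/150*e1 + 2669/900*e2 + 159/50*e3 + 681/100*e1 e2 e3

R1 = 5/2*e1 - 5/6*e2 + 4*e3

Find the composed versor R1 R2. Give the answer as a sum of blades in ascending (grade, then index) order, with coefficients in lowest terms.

Distribute over the terms of R1 (each basis-blade product reordered to ascending indices, repeated generators contracted through their squares):
(5/2*e1) R2 = 47/60 + 2669/360*e1 e2 + 159/20*e1 e3 + 681/40*e2 e3
(-5/6*e2) R2 = 2669/1080 + 47/180*e1 e2 - 227/40*e1 e3 - 53/20*e2 e3
(4*e3) R2 = -318/25 - 681/25*e1 e2 - 94/75*e1 e3 - 2669/225*e2 e3
Summing the partial products and collecting blades:
Answer: -51113/5400 - 3913/200*e1 e2 + 613/600*e1 e3 + 4523/1800*e2 e3


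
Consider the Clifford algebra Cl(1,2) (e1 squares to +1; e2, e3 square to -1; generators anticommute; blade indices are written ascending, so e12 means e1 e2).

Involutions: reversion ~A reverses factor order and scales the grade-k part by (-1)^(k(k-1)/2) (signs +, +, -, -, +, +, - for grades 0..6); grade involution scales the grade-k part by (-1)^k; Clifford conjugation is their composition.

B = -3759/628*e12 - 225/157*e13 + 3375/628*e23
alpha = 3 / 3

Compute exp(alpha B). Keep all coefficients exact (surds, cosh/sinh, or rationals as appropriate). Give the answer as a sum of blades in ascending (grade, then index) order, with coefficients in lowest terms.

B^2 term by term: the squares give (-3759/628)^2*(e12)^2 + (-225/157)^2*(e13)^2 + (3375/628)^2*(e23)^2 = 14130081/394384*(+1) + 50625/24649*(+1) + 11390625/394384*(-1) = 9 (each basis 2-blade squares to minus the product of its generators' squares); cross terms between blades sharing an index anticommute and cancel. So B^2 = 9.
B^2 = 9 — B^2 > 0, so the exponential closes hyperbolically: l = 3, alpha*l = 3, so exp(alpha B) = cosh(3) + (sinh(3)/3)*B = cosh(3) + (sinh(3)/3)*B.
Answer: cosh(3) - 1253*sinh(3)/628*e12 - 75*sinh(3)/157*e13 + 1125*sinh(3)/628*e23


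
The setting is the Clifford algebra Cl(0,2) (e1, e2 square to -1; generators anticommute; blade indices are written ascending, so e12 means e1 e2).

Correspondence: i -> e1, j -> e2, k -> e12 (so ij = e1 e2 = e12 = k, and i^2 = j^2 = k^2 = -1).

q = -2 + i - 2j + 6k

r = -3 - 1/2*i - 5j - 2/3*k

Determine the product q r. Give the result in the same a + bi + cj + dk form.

In blades: q = -2 + e1 - 2*e2 + 6*e12, r = -3 - 1/2*e1 - 5*e2 - 2/3*e12.
Distribute q over r term by term (generator squares from the signature, products reordered to ascending indices): (-2)*r = 6 + e1 + 10*e2 + 4/3*e12; (e1)*r = 1/2 - 3*e1 + 2/3*e2 - 5*e12; (-2*e2)*r = -10 + 4/3*e1 + 6*e2 - e12; (6*e12)*r = 4 + 30*e1 - 3*e2 - 18*e12.
Sum: 1/2 + 88/3*e1 + 41/3*e2 - 68/3*e12; translating back through the correspondence:
Answer: 1/2 + 88/3*i + 41/3*j - 68/3*k


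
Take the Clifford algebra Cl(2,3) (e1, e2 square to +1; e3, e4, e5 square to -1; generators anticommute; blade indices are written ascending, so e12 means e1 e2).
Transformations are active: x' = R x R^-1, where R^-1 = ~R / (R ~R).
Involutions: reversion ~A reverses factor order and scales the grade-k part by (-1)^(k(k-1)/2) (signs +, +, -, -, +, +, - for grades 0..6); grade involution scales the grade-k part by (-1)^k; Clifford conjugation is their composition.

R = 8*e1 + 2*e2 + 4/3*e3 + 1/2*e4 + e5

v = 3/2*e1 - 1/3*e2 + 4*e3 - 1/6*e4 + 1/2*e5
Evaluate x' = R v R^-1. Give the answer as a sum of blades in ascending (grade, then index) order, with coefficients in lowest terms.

~R = 8*e1 + 2*e2 + 4/3*e3 + 1/2*e4 + e5, and R ~R = 2339/36, so R^-1 = ~R / (2339/36).
R v = 67/12 - 17/3*e12 + 30*e13 - 25/12*e14 + 5/2*e15 + 76/9*e23 - 1/6*e24 + 4/3*e25 - 20/9*e34 - 10/3*e35 + 5/12*e45
Answer: -585/4678*e1 + 4751/7017*e2 - 8820/2339*e3 + 3545/14034*e4 - 1535/4678*e5


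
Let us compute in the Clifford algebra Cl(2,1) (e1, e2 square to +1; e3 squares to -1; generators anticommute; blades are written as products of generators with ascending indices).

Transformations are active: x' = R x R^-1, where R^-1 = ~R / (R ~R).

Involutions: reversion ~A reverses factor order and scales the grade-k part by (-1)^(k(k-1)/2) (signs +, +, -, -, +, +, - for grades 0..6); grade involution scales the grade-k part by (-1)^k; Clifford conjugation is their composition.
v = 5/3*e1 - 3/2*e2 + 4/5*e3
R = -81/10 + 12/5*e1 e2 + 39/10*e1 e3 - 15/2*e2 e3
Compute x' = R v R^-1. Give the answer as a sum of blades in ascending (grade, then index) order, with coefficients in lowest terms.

~R = -81/10 - 12/5*e1 e2 - 39/10*e1 e3 + 15/2*e2 e3, and R ~R = -9/100, so R^-1 = ~R / (-9/100).
R v = -1011/50*e1 + 283/20*e2 - 2423/100*e3 - 473/100*e1 e2 e3
Answer: -42794/15*e1 + 88753/30*e2 - 61649/15*e3


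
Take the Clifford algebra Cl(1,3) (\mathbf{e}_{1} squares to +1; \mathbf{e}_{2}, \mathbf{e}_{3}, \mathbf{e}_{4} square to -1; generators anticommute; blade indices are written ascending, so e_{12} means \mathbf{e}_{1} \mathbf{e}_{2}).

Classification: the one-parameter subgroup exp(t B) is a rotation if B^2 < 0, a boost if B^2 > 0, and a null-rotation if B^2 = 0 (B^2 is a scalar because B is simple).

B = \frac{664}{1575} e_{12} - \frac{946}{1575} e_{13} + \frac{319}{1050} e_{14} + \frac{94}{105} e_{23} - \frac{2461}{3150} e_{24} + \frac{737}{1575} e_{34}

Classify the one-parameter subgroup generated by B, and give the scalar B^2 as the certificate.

B^2 term by term: the squares give (\frac{664}{1575})^2*(e_{12})^2 + (-\frac{946}{1575})^2*(e_{13})^2 + (\frac{319}{1050})^2*(e_{14})^2 + (\frac{94}{105})^2*(e_{23})^2 + (-\frac{2461}{3150})^2*(e_{24})^2 + (\frac{737}{1575})^2*(e_{34})^2 = \frac{440896}{2480625}*(+1) + \frac{894916}{2480625}*(+1) + \frac{101761}{1102500}*(+1) + \frac{8836}{11025}*(-1) + \frac{6056521}{9922500}*(-1) + \frac{543169}{2480625}*(-1) = -1 (each basis 2-blade squares to minus the product of its generators' squares); cross terms between blades sharing an index anticommute and cancel; the commuting (index-disjoint) pairs give grade-4 terms 2*c*c'*(blade product), which cancel blade by blade — e_{1234}: \frac{978736}{2480625} - \frac{2328106}{2480625} + \frac{29986}{55125} = 0 — confirming B is simple. So B^2 = -1.
Answer: rotation, certificate B^2 = -1. Check the certificate: B^2 = -1, and that sign is decisive whatever form B takes.


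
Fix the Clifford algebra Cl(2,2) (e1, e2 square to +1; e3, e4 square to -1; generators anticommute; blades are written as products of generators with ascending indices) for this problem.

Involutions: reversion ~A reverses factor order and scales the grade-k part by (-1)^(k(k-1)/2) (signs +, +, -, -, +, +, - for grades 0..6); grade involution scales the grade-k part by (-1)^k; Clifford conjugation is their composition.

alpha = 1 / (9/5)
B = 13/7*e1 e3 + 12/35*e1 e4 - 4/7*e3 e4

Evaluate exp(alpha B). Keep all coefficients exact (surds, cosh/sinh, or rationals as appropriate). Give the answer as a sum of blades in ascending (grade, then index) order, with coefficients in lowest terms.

B^2 term by term: the squares give (13/7)^2*(e1 e3)^2 + (12/35)^2*(e1 e4)^2 + (-4/7)^2*(e3 e4)^2 = 169/49*(+1) + 144/1225*(+1) + 16/49*(-1) = 81/25 (each basis 2-blade squares to minus the product of its generators' squares); cross terms between blades sharing an index anticommute and cancel. So B^2 = 81/25.
B^2 = 81/25 — the positive square puts this in the hyperbolic regime; l = 9/5, alpha*l = 1, so exp(alpha B) = cosh(1) + (sinh(1)/(9/5))*B = cosh(1) + (5*sinh(1)/9)*B.
Answer: cosh(1) + 65*sinh(1)/63*e1 e3 + 4*sinh(1)/21*e1 e4 - 20*sinh(1)/63*e3 e4


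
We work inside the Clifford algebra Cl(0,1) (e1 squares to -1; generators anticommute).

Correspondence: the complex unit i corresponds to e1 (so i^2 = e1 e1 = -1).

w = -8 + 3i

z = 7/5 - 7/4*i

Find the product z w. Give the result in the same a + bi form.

In blades: z = 7/5 - 7/4*e1, w = -8 + 3*e1.
Distribute z over w term by term (generator squares from the signature, products reordered to ascending indices): (7/5)*w = -56/5 + 21/5*e1; (-7/4*e1)*w = 21/4 + 14*e1.
Sum: -119/20 + 91/5*e1; translating back through the correspondence:
Answer: -119/20 + 91/5*i


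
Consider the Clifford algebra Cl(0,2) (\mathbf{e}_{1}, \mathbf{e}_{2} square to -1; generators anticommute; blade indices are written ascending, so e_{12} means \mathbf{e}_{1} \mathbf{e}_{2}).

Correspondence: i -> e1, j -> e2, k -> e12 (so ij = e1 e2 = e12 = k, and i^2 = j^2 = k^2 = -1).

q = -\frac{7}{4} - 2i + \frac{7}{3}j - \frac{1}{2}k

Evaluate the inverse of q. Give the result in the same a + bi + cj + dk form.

In blades: q = -\frac{7}{4} - 2 e_{1} + \frac{7}{3} e_{2} - \frac{1}{2} e_{12}.
With qbar = -\frac{7}{4} + 2 e_{1} - \frac{7}{3} e_{2} + \frac{1}{2} e_{12} (scalar fixed, mapped units negated), q qbar = \frac{1837}{144} (the sum of squared coefficients), so q^-1 = qbar / (\frac{1837}{144}) = -\frac{252}{1837} + \frac{288}{1837} e_{1} - \frac{336}{1837} e_{2} + \frac{72}{1837} e_{12}; translating back:
Answer: -\frac{252}{1837} + \frac{288}{1837}i - \frac{336}{1837}j + \frac{72}{1837}k


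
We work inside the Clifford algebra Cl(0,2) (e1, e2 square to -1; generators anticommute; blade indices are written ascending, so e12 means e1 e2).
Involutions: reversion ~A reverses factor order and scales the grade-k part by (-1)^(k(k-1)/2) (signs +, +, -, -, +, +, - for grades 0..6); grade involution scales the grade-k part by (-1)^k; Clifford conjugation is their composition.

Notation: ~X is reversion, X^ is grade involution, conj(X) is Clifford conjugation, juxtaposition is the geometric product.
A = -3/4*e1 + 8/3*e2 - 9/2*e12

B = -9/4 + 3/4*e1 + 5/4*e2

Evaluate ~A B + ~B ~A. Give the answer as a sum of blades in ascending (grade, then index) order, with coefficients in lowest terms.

first term: -133/48 - 63/16*e1 - 21/8*e2 - 209/16*e12
second term: -133/48 + 117/16*e1 - 75/8*e2 - 115/16*e12
Answer: -133/24 + 27/8*e1 - 12*e2 - 81/4*e12


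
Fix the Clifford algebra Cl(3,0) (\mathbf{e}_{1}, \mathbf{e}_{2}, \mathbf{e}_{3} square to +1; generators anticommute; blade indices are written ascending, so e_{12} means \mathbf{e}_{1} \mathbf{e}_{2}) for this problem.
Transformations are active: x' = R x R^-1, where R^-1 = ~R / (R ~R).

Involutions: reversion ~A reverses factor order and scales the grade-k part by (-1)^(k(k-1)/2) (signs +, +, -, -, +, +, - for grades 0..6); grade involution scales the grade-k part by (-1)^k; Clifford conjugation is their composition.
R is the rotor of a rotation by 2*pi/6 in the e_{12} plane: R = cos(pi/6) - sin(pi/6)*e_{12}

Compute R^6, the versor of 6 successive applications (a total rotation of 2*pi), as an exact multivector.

The rotor phase is half the rotation angle and phases add under composition, so 6 steps in the e_{12} plane accumulate phase 6*(pi/6) = \pi: R^6 = cos(\pi) - sin(\pi)*e_{12}.
cos(\pi) = -1 and sin(\pi) = 0, so R^6 = -1. The total rotation 2*pi is 1 full turn, so every vector returns to itself, yet the rotor is -1, on the OTHER sheet of the double cover (an odd number of 2*pi turns).
Answer: -1


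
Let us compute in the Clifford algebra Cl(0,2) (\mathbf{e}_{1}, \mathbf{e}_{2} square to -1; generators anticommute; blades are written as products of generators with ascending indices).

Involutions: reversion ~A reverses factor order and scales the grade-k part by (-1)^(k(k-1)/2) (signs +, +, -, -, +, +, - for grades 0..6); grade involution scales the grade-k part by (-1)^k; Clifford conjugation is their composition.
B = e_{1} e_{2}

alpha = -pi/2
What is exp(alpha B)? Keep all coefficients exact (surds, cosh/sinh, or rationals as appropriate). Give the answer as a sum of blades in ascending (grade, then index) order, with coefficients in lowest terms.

B^2 = (1)^2*(e_{1} e_{2})^2 = 1*(-1) = -1 (a basis 2-blade squares to minus the product of its generators' squares).
B^2 = -1 — the series telescopes trigonometrically here: l = 1, alpha*l = - \frac{\pi}{2}, so exp(alpha B) = cos(- \frac{\pi}{2}) + (sin(- \frac{\pi}{2})/1)*B = 0 + (-1)*B.
Answer: -e_{1} e_{2}


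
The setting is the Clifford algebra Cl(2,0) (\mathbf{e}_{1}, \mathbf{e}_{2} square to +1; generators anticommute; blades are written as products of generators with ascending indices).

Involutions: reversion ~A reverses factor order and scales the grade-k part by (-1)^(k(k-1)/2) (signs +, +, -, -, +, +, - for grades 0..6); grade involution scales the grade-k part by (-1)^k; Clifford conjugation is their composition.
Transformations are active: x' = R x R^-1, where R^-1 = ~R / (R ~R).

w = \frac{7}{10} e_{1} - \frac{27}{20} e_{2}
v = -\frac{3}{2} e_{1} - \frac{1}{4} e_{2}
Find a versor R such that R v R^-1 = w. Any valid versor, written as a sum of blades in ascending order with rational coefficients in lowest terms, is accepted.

Since q(v) = q(w) = \frac{37}{16}, the sum R = v + w = -\frac{4}{5} e_{1} - \frac{8}{5} e_{2} does the job whenever invertible.
Answer: -\frac{4}{5} e_{1} - \frac{8}{5} e_{2}


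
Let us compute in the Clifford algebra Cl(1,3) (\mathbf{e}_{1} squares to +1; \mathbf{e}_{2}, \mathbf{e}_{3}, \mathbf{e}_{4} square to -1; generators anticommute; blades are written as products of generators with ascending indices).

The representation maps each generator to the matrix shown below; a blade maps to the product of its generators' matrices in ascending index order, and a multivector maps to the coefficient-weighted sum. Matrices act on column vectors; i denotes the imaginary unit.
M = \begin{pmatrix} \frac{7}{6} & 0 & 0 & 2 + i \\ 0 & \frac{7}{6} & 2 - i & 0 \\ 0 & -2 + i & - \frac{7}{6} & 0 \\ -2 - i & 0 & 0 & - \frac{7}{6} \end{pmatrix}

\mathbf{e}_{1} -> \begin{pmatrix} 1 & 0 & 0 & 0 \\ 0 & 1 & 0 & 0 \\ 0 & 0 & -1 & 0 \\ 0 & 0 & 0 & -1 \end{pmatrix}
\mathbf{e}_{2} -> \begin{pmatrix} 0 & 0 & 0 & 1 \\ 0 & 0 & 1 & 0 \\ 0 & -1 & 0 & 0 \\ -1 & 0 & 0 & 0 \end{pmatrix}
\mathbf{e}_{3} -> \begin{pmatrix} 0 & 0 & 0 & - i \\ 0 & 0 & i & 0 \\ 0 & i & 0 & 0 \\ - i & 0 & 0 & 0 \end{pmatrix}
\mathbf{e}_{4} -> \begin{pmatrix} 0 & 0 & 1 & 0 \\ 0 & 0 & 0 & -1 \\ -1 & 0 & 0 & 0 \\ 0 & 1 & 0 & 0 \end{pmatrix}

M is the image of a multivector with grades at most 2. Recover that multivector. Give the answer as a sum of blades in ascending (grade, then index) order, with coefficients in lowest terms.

Method: the blade images are trace-orthogonal — tr(rho(e_A) rho(e_B)^-1) = 4 if A = B and 0 otherwise — and rho(e_A)^-1 = (e_A)^2 * rho(e_A) with (e_A)^2 = +1 or -1, so the coefficient of e_A in the preimage is (e_A)^2 * tr(M rho(e_A))/4.
Nonzero projections over blades of grade <= 2: e_{1}: (e_{1})^2 = +1, tr(M rho(e_{1})) = \frac{14}{3}, coefficient \frac{7}{6}; e_{2}: (e_{2})^2 = -1, tr(M rho(e_{2})) = -8, coefficient 2; e_{1} e_{3}: (e_{1} e_{3})^2 = +1, tr(M rho(e_{1} e_{3})) = -4, coefficient -1. Every other blade of grade <= 2 projects to 0.
Answer: \frac{7}{6} e_{1} + 2 e_{2} - e_{1} e_{3}


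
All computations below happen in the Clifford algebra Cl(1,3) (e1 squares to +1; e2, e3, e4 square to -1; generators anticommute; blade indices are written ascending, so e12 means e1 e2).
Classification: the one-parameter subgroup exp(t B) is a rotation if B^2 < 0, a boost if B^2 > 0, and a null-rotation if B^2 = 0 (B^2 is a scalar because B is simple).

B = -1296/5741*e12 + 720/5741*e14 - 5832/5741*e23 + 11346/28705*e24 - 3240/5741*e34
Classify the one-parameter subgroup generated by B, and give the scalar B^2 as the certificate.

B^2 term by term: the squares give (-1296/5741)^2*(e12)^2 + (720/5741)^2*(e14)^2 + (-5832/5741)^2*(e23)^2 + (11346/28705)^2*(e24)^2 + (-3240/5741)^2*(e34)^2 = 1679616/32959081*(+1) + 518400/32959081*(+1) + 34012224/32959081*(-1) + 128731716/823977025*(-1) + 10497600/32959081*(-1) = -36/25 (each basis 2-blade squares to minus the product of its generators' squares); cross terms between blades sharing an index anticommute and cancel; the commuting (index-disjoint) pairs give grade-4 terms 2*c*c'*(blade product), which cancel blade by blade — e1234: 8398080/32959081 - 8398080/32959081 = 0 — confirming B is simple. So B^2 = -36/25.
Answer: rotation, certificate B^2 = -36/25. One invariant decides it: the square -36/25 survives every conjugation, and its sign is exactly the classification.


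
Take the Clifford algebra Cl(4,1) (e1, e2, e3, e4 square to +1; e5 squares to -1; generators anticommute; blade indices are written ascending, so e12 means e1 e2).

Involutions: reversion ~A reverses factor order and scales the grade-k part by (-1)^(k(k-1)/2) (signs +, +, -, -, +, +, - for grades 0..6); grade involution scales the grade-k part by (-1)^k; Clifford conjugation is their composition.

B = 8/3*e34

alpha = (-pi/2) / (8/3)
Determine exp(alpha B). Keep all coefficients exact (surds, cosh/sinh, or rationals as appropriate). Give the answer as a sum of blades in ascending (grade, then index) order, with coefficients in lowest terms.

B^2 = (8/3)^2*(e34)^2 = 64/9*(-1) = -64/9 (a basis 2-blade squares to minus the product of its generators' squares).
B^2 = -64/9 — circular case — the even/odd split gives cos and sin: l = 8/3, alpha*l = -pi/2, so exp(alpha B) = cos(-pi/2) + (sin(-pi/2)/(8/3))*B = 0 + (-3/8)*B.
Answer: -e34


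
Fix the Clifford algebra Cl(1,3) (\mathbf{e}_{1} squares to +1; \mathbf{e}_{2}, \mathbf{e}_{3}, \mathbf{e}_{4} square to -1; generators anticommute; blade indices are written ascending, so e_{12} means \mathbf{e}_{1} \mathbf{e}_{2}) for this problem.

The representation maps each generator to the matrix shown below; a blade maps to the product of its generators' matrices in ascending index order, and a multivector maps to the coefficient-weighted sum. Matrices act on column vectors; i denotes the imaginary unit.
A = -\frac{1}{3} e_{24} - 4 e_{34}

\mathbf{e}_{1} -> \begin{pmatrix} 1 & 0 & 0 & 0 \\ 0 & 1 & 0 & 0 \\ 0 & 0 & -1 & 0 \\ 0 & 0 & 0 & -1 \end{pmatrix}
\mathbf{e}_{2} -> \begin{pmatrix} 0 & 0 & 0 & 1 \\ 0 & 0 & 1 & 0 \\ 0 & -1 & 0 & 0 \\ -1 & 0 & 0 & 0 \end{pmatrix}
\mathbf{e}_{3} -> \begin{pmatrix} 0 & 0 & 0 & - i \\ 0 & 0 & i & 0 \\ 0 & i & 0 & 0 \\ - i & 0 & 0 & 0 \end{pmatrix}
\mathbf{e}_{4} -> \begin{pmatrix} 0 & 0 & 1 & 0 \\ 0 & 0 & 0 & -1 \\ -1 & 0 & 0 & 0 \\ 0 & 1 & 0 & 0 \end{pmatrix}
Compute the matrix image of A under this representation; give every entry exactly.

Bivector images (products of the table entries): rho(e_{24}) = rho(\mathbf{e}_{2})rho(\mathbf{e}_{4}) = \begin{pmatrix} 0 & 1 & 0 & 0 \\ -1 & 0 & 0 & 0 \\ 0 & 0 & 0 & 1 \\ 0 & 0 & -1 & 0 \end{pmatrix}; rho(e_{34}) = rho(\mathbf{e}_{3})rho(\mathbf{e}_{4}) = \begin{pmatrix} 0 & - i & 0 & 0 \\ - i & 0 & 0 & 0 \\ 0 & 0 & 0 & - i \\ 0 & 0 & - i & 0 \end{pmatrix}.
M = (-\frac{1}{3})*rho(e_{24}) + (-4)*rho(e_{34}), summed entrywise:
Answer: \begin{pmatrix} 0 & - \frac{1}{3} + 4 i & 0 & 0 \\ \frac{1}{3} + 4 i & 0 & 0 & 0 \\ 0 & 0 & 0 & - \frac{1}{3} + 4 i \\ 0 & 0 & \frac{1}{3} + 4 i & 0 \end{pmatrix}


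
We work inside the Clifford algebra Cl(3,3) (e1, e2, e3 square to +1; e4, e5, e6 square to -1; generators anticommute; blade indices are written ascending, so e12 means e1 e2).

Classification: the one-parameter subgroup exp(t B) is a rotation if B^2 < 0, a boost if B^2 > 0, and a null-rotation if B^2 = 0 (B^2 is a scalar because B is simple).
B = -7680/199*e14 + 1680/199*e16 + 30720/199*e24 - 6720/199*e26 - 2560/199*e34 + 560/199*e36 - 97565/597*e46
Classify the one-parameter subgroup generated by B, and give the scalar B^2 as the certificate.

B^2 term by term: the squares give (-7680/199)^2*(e14)^2 + (1680/199)^2*(e16)^2 + (30720/199)^2*(e24)^2 + (-6720/199)^2*(e26)^2 + (-2560/199)^2*(e34)^2 + (560/199)^2*(e36)^2 + (-97565/597)^2*(e46)^2 = 58982400/39601*(+1) + 2822400/39601*(+1) + 943718400/39601*(+1) + 45158400/39601*(+1) + 6553600/39601*(+1) + 313600/39601*(+1) + 9518929225/356409*(-1) = -25/9 (each basis 2-blade squares to minus the product of its generators' squares); cross terms between blades sharing an index anticommute and cancel; the commuting (index-disjoint) pairs give grade-4 terms 2*c*c'*(blade product), which cancel blade by blade — e1246: -103219200/39601 + 103219200/39601 = 0; e1346: 8601600/39601 - 8601600/39601 = 0; e2346: -34406400/39601 + 34406400/39601 = 0 — confirming B is simple. So B^2 = -25/9.
Answer: rotation, certificate B^2 = -25/9. The class reads off the invariant scalar -25/9 directly.


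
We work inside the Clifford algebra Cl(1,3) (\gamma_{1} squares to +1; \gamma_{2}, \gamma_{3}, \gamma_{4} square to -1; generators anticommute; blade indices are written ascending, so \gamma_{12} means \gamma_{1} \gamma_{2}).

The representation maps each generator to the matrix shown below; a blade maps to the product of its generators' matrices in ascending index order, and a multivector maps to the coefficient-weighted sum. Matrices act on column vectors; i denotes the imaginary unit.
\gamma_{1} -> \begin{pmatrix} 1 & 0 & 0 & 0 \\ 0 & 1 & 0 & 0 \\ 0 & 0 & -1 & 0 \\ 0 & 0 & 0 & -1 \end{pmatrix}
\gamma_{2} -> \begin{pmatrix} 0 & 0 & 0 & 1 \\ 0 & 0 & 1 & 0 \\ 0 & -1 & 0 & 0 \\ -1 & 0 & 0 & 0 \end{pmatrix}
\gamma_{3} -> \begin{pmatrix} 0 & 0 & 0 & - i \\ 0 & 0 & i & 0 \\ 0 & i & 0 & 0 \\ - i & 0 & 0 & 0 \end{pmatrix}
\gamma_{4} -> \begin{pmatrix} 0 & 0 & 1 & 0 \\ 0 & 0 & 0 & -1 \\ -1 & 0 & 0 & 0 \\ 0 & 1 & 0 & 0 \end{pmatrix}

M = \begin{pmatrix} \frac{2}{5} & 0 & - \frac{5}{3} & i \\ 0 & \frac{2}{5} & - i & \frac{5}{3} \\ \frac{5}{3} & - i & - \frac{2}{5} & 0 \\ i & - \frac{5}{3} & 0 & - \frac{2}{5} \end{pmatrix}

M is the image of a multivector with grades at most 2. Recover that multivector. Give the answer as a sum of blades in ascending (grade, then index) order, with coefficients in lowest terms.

Method: the blade images are trace-orthogonal — tr(rho(e_A) rho(e_B)^-1) = 4 if A = B and 0 otherwise — and rho(e_A)^-1 = (e_A)^2 * rho(e_A) with (e_A)^2 = +1 or -1, so the coefficient of e_A in the preimage is (e_A)^2 * tr(M rho(e_A))/4.
Nonzero projections over blades of grade <= 2: \gamma_{1}: (\gamma_{1})^2 = +1, tr(M rho(\gamma_{1})) = \frac{8}{5}, coefficient \frac{2}{5}; \gamma_{3}: (\gamma_{3})^2 = -1, tr(M rho(\gamma_{3})) = 4, coefficient -1; \gamma_{4}: (\gamma_{4})^2 = -1, tr(M rho(\gamma_{4})) = \frac{20}{3}, coefficient -\frac{5}{3}. Every other blade of grade <= 2 projects to 0.
Answer: \frac{2}{5} \gamma_{1} - \gamma_{3} - \frac{5}{3} \gamma_{4}
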